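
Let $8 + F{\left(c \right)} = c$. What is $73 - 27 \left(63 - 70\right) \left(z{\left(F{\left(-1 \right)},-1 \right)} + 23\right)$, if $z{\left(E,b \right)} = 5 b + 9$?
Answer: $5176$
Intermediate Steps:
$F{\left(c \right)} = -8 + c$
$z{\left(E,b \right)} = 9 + 5 b$
$73 - 27 \left(63 - 70\right) \left(z{\left(F{\left(-1 \right)},-1 \right)} + 23\right) = 73 - 27 \left(63 - 70\right) \left(\left(9 + 5 \left(-1\right)\right) + 23\right) = 73 - 27 \left(- 7 \left(\left(9 - 5\right) + 23\right)\right) = 73 - 27 \left(- 7 \left(4 + 23\right)\right) = 73 - 27 \left(\left(-7\right) 27\right) = 73 - -5103 = 73 + 5103 = 5176$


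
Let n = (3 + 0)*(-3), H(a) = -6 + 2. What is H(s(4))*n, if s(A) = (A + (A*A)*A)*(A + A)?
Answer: 36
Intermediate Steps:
s(A) = 2*A*(A + A**3) (s(A) = (A + A**2*A)*(2*A) = (A + A**3)*(2*A) = 2*A*(A + A**3))
H(a) = -4
n = -9 (n = 3*(-3) = -9)
H(s(4))*n = -4*(-9) = 36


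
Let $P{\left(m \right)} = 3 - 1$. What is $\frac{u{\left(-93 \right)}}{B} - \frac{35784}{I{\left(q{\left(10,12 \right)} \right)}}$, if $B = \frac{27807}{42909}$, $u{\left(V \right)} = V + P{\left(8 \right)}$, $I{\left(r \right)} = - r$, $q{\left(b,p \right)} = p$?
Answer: $\frac{2026045}{713} \approx 2841.6$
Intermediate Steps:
$P{\left(m \right)} = 2$
$u{\left(V \right)} = 2 + V$ ($u{\left(V \right)} = V + 2 = 2 + V$)
$B = \frac{9269}{14303}$ ($B = 27807 \cdot \frac{1}{42909} = \frac{9269}{14303} \approx 0.64805$)
$\frac{u{\left(-93 \right)}}{B} - \frac{35784}{I{\left(q{\left(10,12 \right)} \right)}} = \frac{2 - 93}{\frac{9269}{14303}} - \frac{35784}{\left(-1\right) 12} = \left(-91\right) \frac{14303}{9269} - \frac{35784}{-12} = - \frac{100121}{713} - -2982 = - \frac{100121}{713} + 2982 = \frac{2026045}{713}$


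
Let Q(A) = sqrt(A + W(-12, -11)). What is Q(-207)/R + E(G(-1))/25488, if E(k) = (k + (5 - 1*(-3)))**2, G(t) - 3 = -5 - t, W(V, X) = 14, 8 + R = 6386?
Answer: 49/25488 + I*sqrt(193)/6378 ≈ 0.0019225 + 0.0021782*I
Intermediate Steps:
R = 6378 (R = -8 + 6386 = 6378)
Q(A) = sqrt(14 + A) (Q(A) = sqrt(A + 14) = sqrt(14 + A))
G(t) = -2 - t (G(t) = 3 + (-5 - t) = -2 - t)
E(k) = (8 + k)**2 (E(k) = (k + (5 + 3))**2 = (k + 8)**2 = (8 + k)**2)
Q(-207)/R + E(G(-1))/25488 = sqrt(14 - 207)/6378 + (8 + (-2 - 1*(-1)))**2/25488 = sqrt(-193)*(1/6378) + (8 + (-2 + 1))**2*(1/25488) = (I*sqrt(193))*(1/6378) + (8 - 1)**2*(1/25488) = I*sqrt(193)/6378 + 7**2*(1/25488) = I*sqrt(193)/6378 + 49*(1/25488) = I*sqrt(193)/6378 + 49/25488 = 49/25488 + I*sqrt(193)/6378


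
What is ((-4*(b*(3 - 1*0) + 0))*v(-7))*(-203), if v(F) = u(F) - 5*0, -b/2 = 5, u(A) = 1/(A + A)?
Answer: 1740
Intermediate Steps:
u(A) = 1/(2*A)
b = -10 (b = -2*5 = -10)
v(F) = 1/(2*F) (v(F) = 1/(2*F) - 5*0 = 1/(2*F) + 0 = 1/(2*F))
((-4*(b*(3 - 1*0) + 0))*v(-7))*(-203) = ((-4*(-10*(3 - 1*0) + 0))*((½)/(-7)))*(-203) = ((-4*(-10*(3 + 0) + 0))*((½)*(-⅐)))*(-203) = (-4*(-10*3 + 0)*(-1/14))*(-203) = (-4*(-30 + 0)*(-1/14))*(-203) = (-4*(-30)*(-1/14))*(-203) = (120*(-1/14))*(-203) = -60/7*(-203) = 1740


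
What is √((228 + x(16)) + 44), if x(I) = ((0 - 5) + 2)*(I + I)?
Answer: 4*√11 ≈ 13.266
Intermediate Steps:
x(I) = -6*I (x(I) = (-5 + 2)*(2*I) = -6*I)
√((228 + x(16)) + 44) = √((228 - 6*16) + 44) = √((228 - 96) + 44) = √(132 + 44) = √176 = 4*√11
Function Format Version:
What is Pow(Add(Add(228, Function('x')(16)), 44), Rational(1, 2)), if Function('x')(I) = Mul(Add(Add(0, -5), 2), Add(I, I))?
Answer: Mul(4, Pow(11, Rational(1, 2))) ≈ 13.266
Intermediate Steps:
Function('x')(I) = Mul(-6, I) (Function('x')(I) = Mul(Add(-5, 2), Mul(2, I)) = Mul(-3, Mul(2, I)) = Mul(-6, I))
Pow(Add(Add(228, Function('x')(16)), 44), Rational(1, 2)) = Pow(Add(Add(228, Mul(-6, 16)), 44), Rational(1, 2)) = Pow(Add(Add(228, -96), 44), Rational(1, 2)) = Pow(Add(132, 44), Rational(1, 2)) = Pow(176, Rational(1, 2)) = Mul(4, Pow(11, Rational(1, 2)))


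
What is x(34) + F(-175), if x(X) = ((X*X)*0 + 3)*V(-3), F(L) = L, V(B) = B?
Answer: -184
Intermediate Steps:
x(X) = -9 (x(X) = ((X*X)*0 + 3)*(-3) = (X**2*0 + 3)*(-3) = (0 + 3)*(-3) = 3*(-3) = -9)
x(34) + F(-175) = -9 - 175 = -184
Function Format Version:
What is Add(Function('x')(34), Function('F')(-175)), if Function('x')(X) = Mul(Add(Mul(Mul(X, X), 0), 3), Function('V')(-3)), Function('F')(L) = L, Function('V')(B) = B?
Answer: -184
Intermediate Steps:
Function('x')(X) = -9 (Function('x')(X) = Mul(Add(Mul(Mul(X, X), 0), 3), -3) = Mul(Add(Mul(Pow(X, 2), 0), 3), -3) = Mul(Add(0, 3), -3) = Mul(3, -3) = -9)
Add(Function('x')(34), Function('F')(-175)) = Add(-9, -175) = -184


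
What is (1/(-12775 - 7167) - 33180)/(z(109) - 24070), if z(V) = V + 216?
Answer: 661675561/473522790 ≈ 1.3973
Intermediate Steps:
z(V) = 216 + V
(1/(-12775 - 7167) - 33180)/(z(109) - 24070) = (1/(-12775 - 7167) - 33180)/((216 + 109) - 24070) = (1/(-19942) - 33180)/(325 - 24070) = (-1/19942 - 33180)/(-23745) = -661675561/19942*(-1/23745) = 661675561/473522790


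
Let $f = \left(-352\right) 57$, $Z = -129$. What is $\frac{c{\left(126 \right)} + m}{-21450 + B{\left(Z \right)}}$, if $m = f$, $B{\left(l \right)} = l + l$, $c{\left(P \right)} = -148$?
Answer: $\frac{5053}{5427} \approx 0.93109$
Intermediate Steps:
$B{\left(l \right)} = 2 l$
$f = -20064$
$m = -20064$
$\frac{c{\left(126 \right)} + m}{-21450 + B{\left(Z \right)}} = \frac{-148 - 20064}{-21450 + 2 \left(-129\right)} = - \frac{20212}{-21450 - 258} = - \frac{20212}{-21708} = \left(-20212\right) \left(- \frac{1}{21708}\right) = \frac{5053}{5427}$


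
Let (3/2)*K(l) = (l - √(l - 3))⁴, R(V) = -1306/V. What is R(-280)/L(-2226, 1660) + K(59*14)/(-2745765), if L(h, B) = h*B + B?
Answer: -96979256625818338727/851884574310000 + 4513918192*√823/8237295 ≈ -98120.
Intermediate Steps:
L(h, B) = B + B*h (L(h, B) = B*h + B = B + B*h)
K(l) = 2*(l - √(-3 + l))⁴/3 (K(l) = 2*(l - √(l - 3))⁴/3 = 2*(l - √(-3 + l))⁴/3)
R(-280)/L(-2226, 1660) + K(59*14)/(-2745765) = (-1306/(-280))/((1660*(1 - 2226))) + (2*(59*14 - √(-3 + 59*14))⁴/3)/(-2745765) = (-1306*(-1/280))/((1660*(-2225))) + (2*(826 - √(-3 + 826))⁴/3)*(-1/2745765) = (653/140)/(-3693500) + (2*(826 - √823)⁴/3)*(-1/2745765) = (653/140)*(-1/3693500) - 2*(826 - √823)⁴/8237295 = -653/517090000 - 2*(826 - √823)⁴/8237295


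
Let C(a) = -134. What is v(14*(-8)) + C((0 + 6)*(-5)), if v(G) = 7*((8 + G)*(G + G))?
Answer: 162938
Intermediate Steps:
v(G) = 14*G*(8 + G) (v(G) = 7*((8 + G)*(2*G)) = 7*(2*G*(8 + G)) = 14*G*(8 + G))
v(14*(-8)) + C((0 + 6)*(-5)) = 14*(14*(-8))*(8 + 14*(-8)) - 134 = 14*(-112)*(8 - 112) - 134 = 14*(-112)*(-104) - 134 = 163072 - 134 = 162938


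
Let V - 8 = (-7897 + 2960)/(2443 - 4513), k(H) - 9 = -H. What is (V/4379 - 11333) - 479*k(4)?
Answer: -124437846343/9064530 ≈ -13728.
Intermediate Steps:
k(H) = 9 - H
V = 21497/2070 (V = 8 + (-7897 + 2960)/(2443 - 4513) = 8 - 4937/(-2070) = 8 - 4937*(-1/2070) = 8 + 4937/2070 = 21497/2070 ≈ 10.385)
(V/4379 - 11333) - 479*k(4) = ((21497/2070)/4379 - 11333) - 479*(9 - 1*4) = ((21497/2070)*(1/4379) - 11333) - 479*(9 - 4) = (21497/9064530 - 11333) - 479*5 = -102728296993/9064530 - 2395 = -124437846343/9064530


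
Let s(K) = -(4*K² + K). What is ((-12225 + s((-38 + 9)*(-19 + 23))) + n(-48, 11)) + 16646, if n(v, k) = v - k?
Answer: -49346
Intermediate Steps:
s(K) = -K - 4*K² (s(K) = -(K + 4*K²) = -K - 4*K²)
((-12225 + s((-38 + 9)*(-19 + 23))) + n(-48, 11)) + 16646 = ((-12225 - (-38 + 9)*(-19 + 23)*(1 + 4*((-38 + 9)*(-19 + 23)))) + (-48 - 1*11)) + 16646 = ((-12225 - (-29*4)*(1 + 4*(-29*4))) + (-48 - 11)) + 16646 = ((-12225 - 1*(-116)*(1 + 4*(-116))) - 59) + 16646 = ((-12225 - 1*(-116)*(1 - 464)) - 59) + 16646 = ((-12225 - 1*(-116)*(-463)) - 59) + 16646 = ((-12225 - 53708) - 59) + 16646 = (-65933 - 59) + 16646 = -65992 + 16646 = -49346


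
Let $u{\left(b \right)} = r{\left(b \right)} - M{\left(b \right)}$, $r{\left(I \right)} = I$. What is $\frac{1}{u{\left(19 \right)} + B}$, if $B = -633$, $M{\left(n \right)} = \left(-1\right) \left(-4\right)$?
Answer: $- \frac{1}{618} \approx -0.0016181$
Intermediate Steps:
$M{\left(n \right)} = 4$
$u{\left(b \right)} = -4 + b$ ($u{\left(b \right)} = b - 4 = -4 + b$)
$\frac{1}{u{\left(19 \right)} + B} = \frac{1}{\left(-4 + 19\right) - 633} = \frac{1}{15 - 633} = \frac{1}{-618} = - \frac{1}{618}$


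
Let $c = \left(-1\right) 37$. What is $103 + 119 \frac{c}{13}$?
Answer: $- \frac{3064}{13} \approx -235.69$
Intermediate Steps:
$c = -37$
$103 + 119 \frac{c}{13} = 103 + 119 \left(- \frac{37}{13}\right) = 103 - \frac{4403}{13} = - \frac{3064}{13}$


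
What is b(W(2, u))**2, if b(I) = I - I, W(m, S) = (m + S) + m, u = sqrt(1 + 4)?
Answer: 0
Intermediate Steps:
u = sqrt(5) ≈ 2.2361
W(m, S) = S + 2*m (W(m, S) = (S + m) + m = S + 2*m)
b(I) = 0
b(W(2, u))**2 = 0**2 = 0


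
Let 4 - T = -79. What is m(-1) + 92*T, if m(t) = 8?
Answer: 7644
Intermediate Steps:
T = 83 (T = 4 - 1*(-79) = 4 + 79 = 83)
m(-1) + 92*T = 8 + 92*83 = 8 + 7636 = 7644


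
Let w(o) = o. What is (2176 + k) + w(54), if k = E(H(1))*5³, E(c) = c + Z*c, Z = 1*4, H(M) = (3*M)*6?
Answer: 13480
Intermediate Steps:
H(M) = 18*M
Z = 4
E(c) = 5*c (E(c) = c + 4*c = 5*c)
k = 11250 (k = (5*(18*1))*5³ = (5*18)*125 = 90*125 = 11250)
(2176 + k) + w(54) = (2176 + 11250) + 54 = 13426 + 54 = 13480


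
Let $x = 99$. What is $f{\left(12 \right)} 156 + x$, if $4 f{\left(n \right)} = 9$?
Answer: $450$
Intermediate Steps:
$f{\left(n \right)} = \frac{9}{4}$ ($f{\left(n \right)} = \frac{1}{4} \cdot 9 = \frac{9}{4}$)
$f{\left(12 \right)} 156 + x = \frac{9}{4} \cdot 156 + 99 = 351 + 99 = 450$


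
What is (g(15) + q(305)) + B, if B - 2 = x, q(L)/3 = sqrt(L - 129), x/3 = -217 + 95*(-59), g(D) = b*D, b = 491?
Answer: -10099 + 12*sqrt(11) ≈ -10059.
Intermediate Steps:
g(D) = 491*D
x = -17466 (x = 3*(-217 + 95*(-59)) = 3*(-217 - 5605) = 3*(-5822) = -17466)
q(L) = 3*sqrt(-129 + L) (q(L) = 3*sqrt(L - 129) = 3*sqrt(-129 + L))
B = -17464 (B = 2 - 17466 = -17464)
(g(15) + q(305)) + B = (491*15 + 3*sqrt(-129 + 305)) - 17464 = (7365 + 3*sqrt(176)) - 17464 = (7365 + 3*(4*sqrt(11))) - 17464 = (7365 + 12*sqrt(11)) - 17464 = -10099 + 12*sqrt(11)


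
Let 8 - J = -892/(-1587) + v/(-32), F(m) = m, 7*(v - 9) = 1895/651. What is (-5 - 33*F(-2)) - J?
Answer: 342427291/6428408 ≈ 53.268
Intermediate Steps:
v = 42908/4557 (v = 9 + (1895/651)/7 = 9 + (1895*(1/651))/7 = 9 + (⅐)*(1895/651) = 9 + 1895/4557 = 42908/4557 ≈ 9.4158)
J = 49705597/6428408 (J = 8 - (-892/(-1587) + (42908/4557)/(-32)) = 8 - (-892*(-1/1587) + (42908/4557)*(-1/32)) = 8 - (892/1587 - 10727/36456) = 8 - 1*1721667/6428408 = 8 - 1721667/6428408 = 49705597/6428408 ≈ 7.7322)
(-5 - 33*F(-2)) - J = (-5 - 33*(-2)) - 1*49705597/6428408 = (-5 + 66) - 49705597/6428408 = 61 - 49705597/6428408 = 342427291/6428408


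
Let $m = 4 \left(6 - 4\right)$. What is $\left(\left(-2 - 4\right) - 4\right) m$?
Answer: $-80$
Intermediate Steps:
$m = 8$ ($m = 4 \cdot 2 = 8$)
$\left(\left(-2 - 4\right) - 4\right) m = \left(\left(-2 - 4\right) - 4\right) 8 = \left(-6 - 4\right) 8 = \left(-10\right) 8 = -80$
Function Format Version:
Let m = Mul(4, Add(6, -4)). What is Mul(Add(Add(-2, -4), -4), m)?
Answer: -80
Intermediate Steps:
m = 8 (m = Mul(4, 2) = 8)
Mul(Add(Add(-2, -4), -4), m) = Mul(Add(Add(-2, -4), -4), 8) = Mul(Add(-6, -4), 8) = Mul(-10, 8) = -80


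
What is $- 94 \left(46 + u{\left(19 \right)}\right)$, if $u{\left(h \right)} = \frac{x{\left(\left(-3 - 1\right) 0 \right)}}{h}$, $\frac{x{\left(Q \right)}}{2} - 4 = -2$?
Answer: $- \frac{82532}{19} \approx -4343.8$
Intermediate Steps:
$x{\left(Q \right)} = 4$ ($x{\left(Q \right)} = 8 + 2 \left(-2\right) = 8 - 4 = 4$)
$u{\left(h \right)} = \frac{4}{h}$
$- 94 \left(46 + u{\left(19 \right)}\right) = - 94 \left(46 + \frac{4}{19}\right) = \left(-94\right) \frac{878}{19} = - \frac{82532}{19}$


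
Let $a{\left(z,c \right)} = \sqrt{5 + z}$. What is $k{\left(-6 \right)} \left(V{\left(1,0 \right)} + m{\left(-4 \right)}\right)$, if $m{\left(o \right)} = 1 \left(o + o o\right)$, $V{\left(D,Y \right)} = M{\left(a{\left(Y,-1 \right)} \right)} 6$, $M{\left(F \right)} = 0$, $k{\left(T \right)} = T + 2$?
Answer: $-48$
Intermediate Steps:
$k{\left(T \right)} = 2 + T$
$V{\left(D,Y \right)} = 0$ ($V{\left(D,Y \right)} = 0 \cdot 6 = 0$)
$m{\left(o \right)} = o + o^{2}$ ($m{\left(o \right)} = 1 \left(o + o^{2}\right) = o + o^{2}$)
$k{\left(-6 \right)} \left(V{\left(1,0 \right)} + m{\left(-4 \right)}\right) = \left(2 - 6\right) \left(0 - 4 \left(1 - 4\right)\right) = - 4 \left(0 - -12\right) = - 4 \left(0 + 12\right) = \left(-4\right) 12 = -48$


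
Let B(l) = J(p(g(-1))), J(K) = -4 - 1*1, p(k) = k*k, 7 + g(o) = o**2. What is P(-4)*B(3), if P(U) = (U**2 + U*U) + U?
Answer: -140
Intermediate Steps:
g(o) = -7 + o**2
p(k) = k**2
P(U) = U + 2*U**2 (P(U) = (U**2 + U**2) + U = 2*U**2 + U = U + 2*U**2)
J(K) = -5 (J(K) = -4 - 1 = -5)
B(l) = -5
P(-4)*B(3) = -4*(1 + 2*(-4))*(-5) = -4*(1 - 8)*(-5) = -4*(-7)*(-5) = 28*(-5) = -140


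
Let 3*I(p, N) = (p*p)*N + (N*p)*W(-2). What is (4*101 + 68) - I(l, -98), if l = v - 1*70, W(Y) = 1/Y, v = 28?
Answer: 58782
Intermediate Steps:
l = -42 (l = 28 - 1*70 = 28 - 70 = -42)
I(p, N) = -N*p/6 + N*p²/3 (I(p, N) = ((p*p)*N + (N*p)/(-2))/3 = (p²*N + (N*p)*(-½))/3 = (N*p² - N*p/2)/3 = -N*p/6 + N*p²/3)
(4*101 + 68) - I(l, -98) = (4*101 + 68) - (-98)*(-42)*(-1 + 2*(-42))/6 = (404 + 68) - (-98)*(-42)*(-1 - 84)/6 = 472 - (-98)*(-42)*(-85)/6 = 472 - 1*(-58310) = 472 + 58310 = 58782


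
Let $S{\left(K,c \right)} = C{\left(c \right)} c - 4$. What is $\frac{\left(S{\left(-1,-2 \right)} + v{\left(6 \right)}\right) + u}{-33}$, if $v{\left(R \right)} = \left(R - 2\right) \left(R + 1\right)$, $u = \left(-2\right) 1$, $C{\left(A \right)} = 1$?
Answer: $- \frac{20}{33} \approx -0.60606$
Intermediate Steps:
$u = -2$
$v{\left(R \right)} = \left(1 + R\right) \left(-2 + R\right)$ ($v{\left(R \right)} = \left(-2 + R\right) \left(1 + R\right) = \left(1 + R\right) \left(-2 + R\right)$)
$S{\left(K,c \right)} = -4 + c$ ($S{\left(K,c \right)} = 1 c - 4 = c - 4 = -4 + c$)
$\frac{\left(S{\left(-1,-2 \right)} + v{\left(6 \right)}\right) + u}{-33} = \frac{\left(\left(-4 - 2\right) - \left(8 - 36\right)\right) - 2}{-33} = \left(\left(-6 - -28\right) - 2\right) \left(- \frac{1}{33}\right) = \left(\left(-6 + 28\right) - 2\right) \left(- \frac{1}{33}\right) = \left(22 - 2\right) \left(- \frac{1}{33}\right) = 20 \left(- \frac{1}{33}\right) = - \frac{20}{33}$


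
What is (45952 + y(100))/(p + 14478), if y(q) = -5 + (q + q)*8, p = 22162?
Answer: 47547/36640 ≈ 1.2977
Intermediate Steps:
y(q) = -5 + 16*q (y(q) = -5 + (2*q)*8 = -5 + 16*q)
(45952 + y(100))/(p + 14478) = (45952 + (-5 + 16*100))/(22162 + 14478) = (45952 + (-5 + 1600))/36640 = (45952 + 1595)*(1/36640) = 47547*(1/36640) = 47547/36640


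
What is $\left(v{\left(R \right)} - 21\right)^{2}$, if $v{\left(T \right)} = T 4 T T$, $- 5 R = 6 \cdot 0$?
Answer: $441$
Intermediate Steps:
$R = 0$ ($R = - \frac{6 \cdot 0}{5} = \left(- \frac{1}{5}\right) 0 = 0$)
$v{\left(T \right)} = 4 T^{3}$ ($v{\left(T \right)} = 4 T T T = 4 T^{2} T = 4 T^{3}$)
$\left(v{\left(R \right)} - 21\right)^{2} = \left(4 \cdot 0^{3} - 21\right)^{2} = \left(4 \cdot 0 - 21\right)^{2} = \left(0 - 21\right)^{2} = \left(-21\right)^{2} = 441$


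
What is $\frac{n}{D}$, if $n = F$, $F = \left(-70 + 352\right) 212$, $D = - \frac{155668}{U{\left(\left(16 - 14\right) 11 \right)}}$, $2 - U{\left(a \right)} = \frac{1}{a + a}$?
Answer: $- \frac{650151}{856174} \approx -0.75937$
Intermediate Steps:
$U{\left(a \right)} = 2 - \frac{1}{2 a}$ ($U{\left(a \right)} = 2 - \frac{1}{a + a} = 2 - \frac{1}{2 a}$)
$D = - \frac{6849392}{87}$ ($D = - \frac{155668}{2 - \frac{1}{2 \left(16 - 14\right) 11}} = - \frac{155668}{2 - \frac{1}{2 \cdot 2 \cdot 11}} = - \frac{155668}{2 - \frac{1}{2 \cdot 22}} = - \frac{155668}{2 - \frac{1}{44}} = - \frac{155668}{\frac{87}{44}} = \left(-155668\right) \frac{44}{87} = - \frac{6849392}{87} \approx -78729.0$)
$F = 59784$ ($F = 282 \cdot 212 = 59784$)
$n = 59784$
$\frac{n}{D} = \frac{59784}{- \frac{6849392}{87}} = 59784 \left(- \frac{87}{6849392}\right) = - \frac{650151}{856174}$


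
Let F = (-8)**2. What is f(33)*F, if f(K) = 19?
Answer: 1216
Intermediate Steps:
F = 64
f(33)*F = 19*64 = 1216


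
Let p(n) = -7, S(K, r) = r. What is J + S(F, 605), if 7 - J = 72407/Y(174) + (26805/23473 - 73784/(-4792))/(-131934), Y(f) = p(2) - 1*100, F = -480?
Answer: 127896340610700778/99244382259363 ≈ 1288.7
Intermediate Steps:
Y(f) = -107 (Y(f) = -7 - 1*100 = -7 - 100 = -107)
J = 67853489343786163/99244382259363 (J = 7 - (72407/(-107) + (26805/23473 - 73784/(-4792))/(-131934)) = 7 - (72407*(-1/107) + (26805*(1/23473) - 73784*(-1/4792))*(-1/131934)) = 7 - (-72407/107 + (26805/23473 + 9223/599)*(-1/131934)) = 7 - (-72407/107 + (232547674/14060327)*(-1/131934)) = 7 - (-72407/107 - 116273837/927517591209) = 7 - 1*(-67158778667970622/99244382259363) = 7 + 67158778667970622/99244382259363 = 67853489343786163/99244382259363 ≈ 683.70)
J + S(F, 605) = 67853489343786163/99244382259363 + 605 = 127896340610700778/99244382259363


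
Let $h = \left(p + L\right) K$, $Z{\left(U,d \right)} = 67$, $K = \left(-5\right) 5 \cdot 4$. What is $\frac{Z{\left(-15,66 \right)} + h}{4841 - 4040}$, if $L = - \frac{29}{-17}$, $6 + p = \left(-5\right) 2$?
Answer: $\frac{25439}{13617} \approx 1.8682$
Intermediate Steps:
$p = -16$ ($p = -6 - 10 = -16$)
$K = -100$ ($K = \left(-25\right) 4 = -100$)
$L = \frac{29}{17}$ ($L = \left(-29\right) \left(- \frac{1}{17}\right) = \frac{29}{17} \approx 1.7059$)
$h = \frac{24300}{17}$ ($h = \left(-16 + \frac{29}{17}\right) \left(-100\right) = \left(- \frac{243}{17}\right) \left(-100\right) = \frac{24300}{17} \approx 1429.4$)
$\frac{Z{\left(-15,66 \right)} + h}{4841 - 4040} = \frac{67 + \frac{24300}{17}}{4841 - 4040} = \frac{25439}{17 \cdot 801} = \frac{25439}{17} \cdot \frac{1}{801} = \frac{25439}{13617}$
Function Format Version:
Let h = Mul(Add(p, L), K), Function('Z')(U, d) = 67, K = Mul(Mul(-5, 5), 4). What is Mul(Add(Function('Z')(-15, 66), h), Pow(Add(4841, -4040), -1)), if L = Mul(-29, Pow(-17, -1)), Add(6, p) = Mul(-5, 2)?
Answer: Rational(25439, 13617) ≈ 1.8682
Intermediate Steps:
p = -16 (p = Add(-6, Mul(-5, 2)) = Add(-6, -10) = -16)
K = -100 (K = Mul(-25, 4) = -100)
L = Rational(29, 17) (L = Mul(-29, Rational(-1, 17)) = Rational(29, 17) ≈ 1.7059)
h = Rational(24300, 17) (h = Mul(Add(-16, Rational(29, 17)), -100) = Mul(Rational(-243, 17), -100) = Rational(24300, 17) ≈ 1429.4)
Mul(Add(Function('Z')(-15, 66), h), Pow(Add(4841, -4040), -1)) = Mul(Add(67, Rational(24300, 17)), Pow(Add(4841, -4040), -1)) = Mul(Rational(25439, 17), Pow(801, -1)) = Mul(Rational(25439, 17), Rational(1, 801)) = Rational(25439, 13617)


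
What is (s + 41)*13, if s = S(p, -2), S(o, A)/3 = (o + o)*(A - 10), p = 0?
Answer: 533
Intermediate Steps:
S(o, A) = 6*o*(-10 + A) (S(o, A) = 3*((o + o)*(A - 10)) = 3*((2*o)*(-10 + A)) = 3*(2*o*(-10 + A)) = 6*o*(-10 + A))
s = 0 (s = 6*0*(-10 - 2) = 6*0*(-12) = 0)
(s + 41)*13 = (0 + 41)*13 = 41*13 = 533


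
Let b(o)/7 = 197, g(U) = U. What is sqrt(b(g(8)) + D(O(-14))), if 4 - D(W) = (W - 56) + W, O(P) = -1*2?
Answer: sqrt(1443) ≈ 37.987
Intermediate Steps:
O(P) = -2
b(o) = 1379 (b(o) = 7*197 = 1379)
D(W) = 60 - 2*W (D(W) = 4 - ((W - 56) + W) = 4 - ((-56 + W) + W) = 4 - (-56 + 2*W) = 4 + (56 - 2*W) = 60 - 2*W)
sqrt(b(g(8)) + D(O(-14))) = sqrt(1379 + (60 - 2*(-2))) = sqrt(1379 + (60 + 4)) = sqrt(1379 + 64) = sqrt(1443)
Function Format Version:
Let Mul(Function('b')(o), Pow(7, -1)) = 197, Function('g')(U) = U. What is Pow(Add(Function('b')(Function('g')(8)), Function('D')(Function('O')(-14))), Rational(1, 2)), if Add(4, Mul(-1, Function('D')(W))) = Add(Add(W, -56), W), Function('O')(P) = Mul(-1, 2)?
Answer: Pow(1443, Rational(1, 2)) ≈ 37.987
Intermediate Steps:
Function('O')(P) = -2
Function('b')(o) = 1379 (Function('b')(o) = Mul(7, 197) = 1379)
Function('D')(W) = Add(60, Mul(-2, W)) (Function('D')(W) = Add(4, Mul(-1, Add(Add(W, -56), W))) = Add(4, Mul(-1, Add(Add(-56, W), W))) = Add(4, Mul(-1, Add(-56, Mul(2, W)))) = Add(4, Add(56, Mul(-2, W))) = Add(60, Mul(-2, W)))
Pow(Add(Function('b')(Function('g')(8)), Function('D')(Function('O')(-14))), Rational(1, 2)) = Pow(Add(1379, Add(60, Mul(-2, -2))), Rational(1, 2)) = Pow(Add(1379, Add(60, 4)), Rational(1, 2)) = Pow(Add(1379, 64), Rational(1, 2)) = Pow(1443, Rational(1, 2))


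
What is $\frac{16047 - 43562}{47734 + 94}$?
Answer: $- \frac{27515}{47828} \approx -0.57529$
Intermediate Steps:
$\frac{16047 - 43562}{47734 + 94} = - \frac{27515}{47828}$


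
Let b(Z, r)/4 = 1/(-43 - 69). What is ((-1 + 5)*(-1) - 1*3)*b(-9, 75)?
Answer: 1/4 ≈ 0.25000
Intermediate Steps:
b(Z, r) = -1/28 (b(Z, r) = 4/(-43 - 69) = 4/(-112) = 4*(-1/112) = -1/28)
((-1 + 5)*(-1) - 1*3)*b(-9, 75) = ((-1 + 5)*(-1) - 1*3)*(-1/28) = (4*(-1) - 3)*(-1/28) = (-4 - 3)*(-1/28) = -7*(-1/28) = 1/4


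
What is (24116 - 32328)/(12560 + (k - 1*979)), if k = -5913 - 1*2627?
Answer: -8212/3041 ≈ -2.7004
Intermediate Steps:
k = -8540 (k = -5913 - 2627 = -8540)
(24116 - 32328)/(12560 + (k - 1*979)) = (24116 - 32328)/(12560 + (-8540 - 1*979)) = -8212/(12560 + (-8540 - 979)) = -8212/(12560 - 9519) = -8212/3041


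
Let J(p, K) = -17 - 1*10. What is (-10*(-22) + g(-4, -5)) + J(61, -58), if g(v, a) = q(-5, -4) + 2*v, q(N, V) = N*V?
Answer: 205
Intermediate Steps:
J(p, K) = -27 (J(p, K) = -17 - 10 = -27)
g(v, a) = 20 + 2*v (g(v, a) = -5*(-4) + 2*v = 20 + 2*v)
(-10*(-22) + g(-4, -5)) + J(61, -58) = (-10*(-22) + (20 + 2*(-4))) - 27 = (220 + (20 - 8)) - 27 = (220 + 12) - 27 = 232 - 27 = 205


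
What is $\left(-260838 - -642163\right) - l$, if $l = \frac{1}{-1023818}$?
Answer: $\frac{390407398851}{1023818} \approx 3.8133 \cdot 10^{5}$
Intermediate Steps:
$l = - \frac{1}{1023818} \approx -9.7674 \cdot 10^{-7}$
$\left(-260838 - -642163\right) - l = \left(-260838 - -642163\right) - - \frac{1}{1023818} = \left(-260838 + 642163\right) + \frac{1}{1023818} = 381325 + \frac{1}{1023818} = \frac{390407398851}{1023818}$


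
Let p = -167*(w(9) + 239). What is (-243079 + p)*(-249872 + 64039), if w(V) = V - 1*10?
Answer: 52558218225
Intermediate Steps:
w(V) = -10 + V (w(V) = V - 10 = -10 + V)
p = -39746 (p = -167*((-10 + 9) + 239) = -167*(-1 + 239) = -167*238 = -39746)
(-243079 + p)*(-249872 + 64039) = (-243079 - 39746)*(-249872 + 64039) = -282825*(-185833) = 52558218225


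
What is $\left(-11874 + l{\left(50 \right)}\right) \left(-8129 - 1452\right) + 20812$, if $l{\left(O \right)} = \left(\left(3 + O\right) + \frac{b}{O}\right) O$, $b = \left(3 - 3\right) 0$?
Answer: $88395956$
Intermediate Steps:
$b = 0$ ($b = \left(3 - 3\right) 0 = 0 \cdot 0 = 0$)
$l{\left(O \right)} = O \left(3 + O\right)$ ($l{\left(O \right)} = \left(\left(3 + O\right) + \frac{0}{O}\right) O = \left(\left(3 + O\right) + 0\right) O = \left(3 + O\right) O = O \left(3 + O\right)$)
$\left(-11874 + l{\left(50 \right)}\right) \left(-8129 - 1452\right) + 20812 = \left(-11874 + 50 \left(3 + 50\right)\right) \left(-8129 - 1452\right) + 20812 = \left(-11874 + 50 \cdot 53\right) \left(-9581\right) + 20812 = \left(-11874 + 2650\right) \left(-9581\right) + 20812 = \left(-9224\right) \left(-9581\right) + 20812 = 88375144 + 20812 = 88395956$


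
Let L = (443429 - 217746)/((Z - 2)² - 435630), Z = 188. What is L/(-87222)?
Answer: 225683/34978987548 ≈ 6.4520e-6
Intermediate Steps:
L = -225683/401034 (L = (443429 - 217746)/((188 - 2)² - 435630) = 225683/(186² - 435630) = 225683/(34596 - 435630) = 225683/(-401034) = 225683*(-1/401034) = -225683/401034 ≈ -0.56275)
L/(-87222) = -225683/401034/(-87222) = -225683/401034*(-1/87222) = 225683/34978987548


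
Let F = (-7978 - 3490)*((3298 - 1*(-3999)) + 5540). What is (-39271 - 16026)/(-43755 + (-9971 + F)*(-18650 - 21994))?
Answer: -55297/5983800134673 ≈ -9.2411e-9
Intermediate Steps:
F = -147214716 (F = -11468*((3298 + 3999) + 5540) = -11468*(7297 + 5540) = -11468*12837 = -147214716)
(-39271 - 16026)/(-43755 + (-9971 + F)*(-18650 - 21994)) = (-39271 - 16026)/(-43755 + (-9971 - 147214716)*(-18650 - 21994)) = -55297/(-43755 - 147224687*(-40644)) = -55297/(-43755 + 5983800178428) = -55297/5983800134673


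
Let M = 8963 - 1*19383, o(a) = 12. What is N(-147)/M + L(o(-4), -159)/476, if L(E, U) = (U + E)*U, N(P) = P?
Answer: 4350297/88570 ≈ 49.117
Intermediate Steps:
M = -10420 (M = 8963 - 19383 = -10420)
L(E, U) = U*(E + U) (L(E, U) = (E + U)*U = U*(E + U))
N(-147)/M + L(o(-4), -159)/476 = -147/(-10420) - 159*(12 - 159)/476 = -147*(-1/10420) - 159*(-147)*(1/476) = 147/10420 + 23373*(1/476) = 147/10420 + 3339/68 = 4350297/88570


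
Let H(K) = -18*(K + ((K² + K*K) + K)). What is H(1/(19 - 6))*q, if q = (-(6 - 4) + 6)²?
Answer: -8064/169 ≈ -47.716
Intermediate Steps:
q = 16 (q = (-1*2 + 6)² = (-2 + 6)² = 4² = 16)
H(K) = -36*K - 36*K² (H(K) = -18*(K + ((K² + K²) + K)) = -18*(K + (2*K² + K)) = -18*(K + (K + 2*K²)) = -18*(2*K + 2*K²) = -36*K - 36*K²)
H(1/(19 - 6))*q = -36*(1 + 1/(19 - 6))/(19 - 6)*16 = -36*(1 + 1/13)/13*16 = -36*1/13*(1 + 1/13)*16 = -36*1/13*14/13*16 = -504/169*16 = -8064/169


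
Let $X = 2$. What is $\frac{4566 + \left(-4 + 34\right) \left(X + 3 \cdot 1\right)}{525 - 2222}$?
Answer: $- \frac{4716}{1697} \approx -2.779$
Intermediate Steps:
$\frac{4566 + \left(-4 + 34\right) \left(X + 3 \cdot 1\right)}{525 - 2222} = \frac{4566 + \left(-4 + 34\right) \left(2 + 3 \cdot 1\right)}{525 - 2222} = \frac{4566 + 30 \left(2 + 3\right)}{-1697} = \left(4566 + 30 \cdot 5\right) \left(- \frac{1}{1697}\right) = \left(4566 + 150\right) \left(- \frac{1}{1697}\right) = 4716 \left(- \frac{1}{1697}\right) = - \frac{4716}{1697}$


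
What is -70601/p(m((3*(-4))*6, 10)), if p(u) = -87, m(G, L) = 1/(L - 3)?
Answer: 70601/87 ≈ 811.51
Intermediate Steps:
m(G, L) = 1/(-3 + L)
-70601/p(m((3*(-4))*6, 10)) = -70601/(-87) = -70601*(-1/87) = 70601/87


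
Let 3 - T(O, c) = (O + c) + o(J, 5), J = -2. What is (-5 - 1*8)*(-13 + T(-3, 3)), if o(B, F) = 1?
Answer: 143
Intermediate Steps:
T(O, c) = 2 - O - c (T(O, c) = 3 - ((O + c) + 1) = 3 - (1 + O + c) = 3 + (-1 - O - c) = 2 - O - c)
(-5 - 1*8)*(-13 + T(-3, 3)) = (-5 - 1*8)*(-13 + (2 - 1*(-3) - 1*3)) = (-5 - 8)*(-13 + (2 + 3 - 3)) = -13*(-13 + 2) = -13*(-11) = 143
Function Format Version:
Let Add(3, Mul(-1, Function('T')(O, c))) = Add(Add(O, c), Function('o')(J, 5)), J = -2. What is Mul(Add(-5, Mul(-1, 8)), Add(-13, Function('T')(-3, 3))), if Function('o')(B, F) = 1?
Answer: 143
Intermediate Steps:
Function('T')(O, c) = Add(2, Mul(-1, O), Mul(-1, c)) (Function('T')(O, c) = Add(3, Mul(-1, Add(Add(O, c), 1))) = Add(3, Mul(-1, Add(1, O, c))) = Add(3, Add(-1, Mul(-1, O), Mul(-1, c))) = Add(2, Mul(-1, O), Mul(-1, c)))
Mul(Add(-5, Mul(-1, 8)), Add(-13, Function('T')(-3, 3))) = Mul(Add(-5, Mul(-1, 8)), Add(-13, Add(2, Mul(-1, -3), Mul(-1, 3)))) = Mul(Add(-5, -8), Add(-13, Add(2, 3, -3))) = Mul(-13, Add(-13, 2)) = Mul(-13, -11) = 143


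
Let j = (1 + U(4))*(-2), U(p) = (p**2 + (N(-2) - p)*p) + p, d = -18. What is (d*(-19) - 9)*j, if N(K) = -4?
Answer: 7326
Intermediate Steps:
U(p) = p + p**2 + p*(-4 - p) (U(p) = (p**2 + (-4 - p)*p) + p = (p**2 + p*(-4 - p)) + p = p + p**2 + p*(-4 - p))
j = 22 (j = (1 - 3*4)*(-2) = (1 - 12)*(-2) = -11*(-2) = 22)
(d*(-19) - 9)*j = (-18*(-19) - 9)*22 = (342 - 9)*22 = 333*22 = 7326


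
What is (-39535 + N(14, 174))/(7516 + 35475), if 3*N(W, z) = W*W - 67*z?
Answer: -130067/128973 ≈ -1.0085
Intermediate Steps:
N(W, z) = -67*z/3 + W²/3 (N(W, z) = (W*W - 67*z)/3 = (W² - 67*z)/3 = -67*z/3 + W²/3)
(-39535 + N(14, 174))/(7516 + 35475) = (-39535 + (-67/3*174 + (⅓)*14²))/(7516 + 35475) = (-39535 + (-3886 + (⅓)*196))/42991 = (-39535 + (-3886 + 196/3))*(1/42991) = (-39535 - 11462/3)*(1/42991) = -130067/3*1/42991 = -130067/128973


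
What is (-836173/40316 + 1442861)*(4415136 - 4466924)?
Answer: -753121136700141/10079 ≈ -7.4722e+10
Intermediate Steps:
(-836173/40316 + 1442861)*(4415136 - 4466924) = (-836173*1/40316 + 1442861)*(-51788) = (-836173/40316 + 1442861)*(-51788) = (58169547903/40316)*(-51788) = -753121136700141/10079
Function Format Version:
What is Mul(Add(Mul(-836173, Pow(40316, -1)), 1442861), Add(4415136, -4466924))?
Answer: Rational(-753121136700141, 10079) ≈ -7.4722e+10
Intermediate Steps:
Mul(Add(Mul(-836173, Pow(40316, -1)), 1442861), Add(4415136, -4466924)) = Mul(Add(Mul(-836173, Rational(1, 40316)), 1442861), -51788) = Mul(Add(Rational(-836173, 40316), 1442861), -51788) = Mul(Rational(58169547903, 40316), -51788) = Rational(-753121136700141, 10079)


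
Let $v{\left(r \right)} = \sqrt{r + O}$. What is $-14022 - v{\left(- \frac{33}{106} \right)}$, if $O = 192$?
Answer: $-14022 - \frac{\sqrt{2153814}}{106} \approx -14036.0$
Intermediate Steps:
$v{\left(r \right)} = \sqrt{192 + r}$ ($v{\left(r \right)} = \sqrt{r + 192} = \sqrt{192 + r}$)
$-14022 - v{\left(- \frac{33}{106} \right)} = -14022 - \sqrt{192 - \frac{33}{106}} = -14022 - \sqrt{\frac{20319}{106}} = -14022 - \frac{\sqrt{2153814}}{106}$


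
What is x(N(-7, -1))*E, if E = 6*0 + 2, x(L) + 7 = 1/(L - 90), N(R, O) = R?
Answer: -1360/97 ≈ -14.021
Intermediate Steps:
x(L) = -7 + 1/(-90 + L) (x(L) = -7 + 1/(L - 90) = -7 + 1/(-90 + L))
E = 2 (E = 0 + 2 = 2)
x(N(-7, -1))*E = ((631 - 7*(-7))/(-90 - 7))*2 = ((631 + 49)/(-97))*2 = -1/97*680*2 = -680/97*2 = -1360/97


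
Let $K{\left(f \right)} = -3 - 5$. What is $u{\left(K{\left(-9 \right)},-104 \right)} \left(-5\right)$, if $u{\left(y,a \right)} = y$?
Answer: $40$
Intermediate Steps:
$K{\left(f \right)} = -8$ ($K{\left(f \right)} = -3 - 5 = -8$)
$u{\left(K{\left(-9 \right)},-104 \right)} \left(-5\right) = \left(-8\right) \left(-5\right) = 40$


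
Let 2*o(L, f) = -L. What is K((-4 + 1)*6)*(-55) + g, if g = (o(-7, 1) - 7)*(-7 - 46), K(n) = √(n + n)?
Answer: 371/2 - 330*I ≈ 185.5 - 330.0*I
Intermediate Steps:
o(L, f) = -L/2 (o(L, f) = (-L)/2 = -L/2)
K(n) = √2*√n (K(n) = √(2*n) = √2*√n)
g = 371/2 (g = (-½*(-7) - 7)*(-7 - 46) = (7/2 - 7)*(-53) = -7/2*(-53) = 371/2 ≈ 185.50)
K((-4 + 1)*6)*(-55) + g = (√2*√((-4 + 1)*6))*(-55) + 371/2 = (√2*√(-3*6))*(-55) + 371/2 = (√2*√(-18))*(-55) + 371/2 = (√2*(3*I*√2))*(-55) + 371/2 = (6*I)*(-55) + 371/2 = -330*I + 371/2 = 371/2 - 330*I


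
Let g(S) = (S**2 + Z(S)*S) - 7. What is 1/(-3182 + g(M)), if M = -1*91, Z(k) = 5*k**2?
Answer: -1/3762763 ≈ -2.6576e-7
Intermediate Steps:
M = -91
g(S) = -7 + S**2 + 5*S**3 (g(S) = (S**2 + (5*S**2)*S) - 7 = (S**2 + 5*S**3) - 7 = -7 + S**2 + 5*S**3)
1/(-3182 + g(M)) = 1/(-3182 + (-7 + (-91)**2 + 5*(-91)**3)) = 1/(-3182 + (-7 + 8281 + 5*(-753571))) = 1/(-3182 + (-7 + 8281 - 3767855)) = 1/(-3182 - 3759581) = 1/(-3762763) = -1/3762763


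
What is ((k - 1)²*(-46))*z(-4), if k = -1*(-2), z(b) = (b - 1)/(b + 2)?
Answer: -115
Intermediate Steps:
z(b) = (-1 + b)/(2 + b)
k = 2
((k - 1)²*(-46))*z(-4) = ((2 - 1)²*(-46))*((-1 - 4)/(2 - 4)) = (1²*(-46))*(-5/(-2)) = (1*(-46))*(-½*(-5)) = -46*5/2 = -115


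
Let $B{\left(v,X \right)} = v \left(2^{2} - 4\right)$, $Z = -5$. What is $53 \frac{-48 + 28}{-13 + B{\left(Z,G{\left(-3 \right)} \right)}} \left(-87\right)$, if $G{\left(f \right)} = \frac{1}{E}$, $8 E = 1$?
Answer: $- \frac{92220}{13} \approx -7093.8$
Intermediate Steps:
$E = \frac{1}{8}$ ($E = \frac{1}{8} \cdot 1 = \frac{1}{8} \approx 0.125$)
$G{\left(f \right)} = 8$ ($G{\left(f \right)} = \frac{1}{\frac{1}{8}} = 8$)
$B{\left(v,X \right)} = 0$ ($B{\left(v,X \right)} = v \left(4 - 4\right) = v 0 = 0$)
$53 \frac{-48 + 28}{-13 + B{\left(Z,G{\left(-3 \right)} \right)}} \left(-87\right) = 53 \frac{-48 + 28}{-13 + 0} \left(-87\right) = 53 \left(- \frac{20}{-13}\right) \left(-87\right) = 53 \left(\left(-20\right) \left(- \frac{1}{13}\right)\right) \left(-87\right) = 53 \cdot \frac{20}{13} \left(-87\right) = \frac{1060}{13} \left(-87\right) = - \frac{92220}{13}$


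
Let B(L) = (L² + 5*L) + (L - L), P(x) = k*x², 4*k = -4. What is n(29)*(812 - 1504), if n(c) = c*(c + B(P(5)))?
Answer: -10615972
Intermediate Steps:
k = -1 (k = (¼)*(-4) = -1)
P(x) = -x²
B(L) = L² + 5*L (B(L) = (L² + 5*L) + 0 = L² + 5*L)
n(c) = c*(500 + c) (n(c) = c*(c + (-1*5²)*(5 - 1*5²)) = c*(c + (-1*25)*(5 - 1*25)) = c*(c - 25*(5 - 25)) = c*(c - 25*(-20)) = c*(c + 500) = c*(500 + c))
n(29)*(812 - 1504) = (29*(500 + 29))*(812 - 1504) = (29*529)*(-692) = 15341*(-692) = -10615972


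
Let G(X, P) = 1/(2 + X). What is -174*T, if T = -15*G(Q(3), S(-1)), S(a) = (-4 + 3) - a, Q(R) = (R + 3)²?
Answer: 1305/19 ≈ 68.684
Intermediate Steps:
Q(R) = (3 + R)²
S(a) = -1 - a
T = -15/38 (T = -15/(2 + (3 + 3)²) = -15/(2 + 6²) = -15/(2 + 36) = -15/38 ≈ -0.39474)
-174*T = -174*(-15/38) = 1305/19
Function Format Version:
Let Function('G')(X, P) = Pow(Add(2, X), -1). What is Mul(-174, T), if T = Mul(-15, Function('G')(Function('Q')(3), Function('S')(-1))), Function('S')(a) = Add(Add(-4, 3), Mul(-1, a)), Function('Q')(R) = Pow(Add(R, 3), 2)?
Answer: Rational(1305, 19) ≈ 68.684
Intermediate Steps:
Function('Q')(R) = Pow(Add(3, R), 2)
Function('S')(a) = Add(-1, Mul(-1, a))
T = Rational(-15, 38) (T = Mul(-15, Pow(Add(2, Pow(Add(3, 3), 2)), -1)) = Mul(-15, Pow(Add(2, Pow(6, 2)), -1)) = Mul(-15, Pow(Add(2, 36), -1)) = Mul(-15, Pow(38, -1)) = Mul(-15, Rational(1, 38)) = Rational(-15, 38) ≈ -0.39474)
Mul(-174, T) = Mul(-174, Rational(-15, 38)) = Rational(1305, 19)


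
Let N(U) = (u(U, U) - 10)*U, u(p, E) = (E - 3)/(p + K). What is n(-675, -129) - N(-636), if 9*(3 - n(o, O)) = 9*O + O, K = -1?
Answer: -10655105/1911 ≈ -5575.7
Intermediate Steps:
n(o, O) = 3 - 10*O/9 (n(o, O) = 3 - (9*O + O)/9 = 3 - 10*O/9)
u(p, E) = (-3 + E)/(-1 + p) (u(p, E) = (E - 3)/(p - 1) = (-3 + E)/(-1 + p))
N(U) = U*(-10 + (-3 + U)/(-1 + U)) (N(U) = ((-3 + U)/(-1 + U) - 10)*U = (-10 + (-3 + U)/(-1 + U))*U = U*(-10 + (-3 + U)/(-1 + U)))
n(-675, -129) - N(-636) = (3 - 10/9*(-129)) - (-636)*(7 - 9*(-636))/(-1 - 636) = (3 + 430/3) - (-636)*(7 + 5724)/(-637) = 439/3 - (-636)*(-1)*5731/637 = 439/3 - 1*3644916/637 = 439/3 - 3644916/637 = -10655105/1911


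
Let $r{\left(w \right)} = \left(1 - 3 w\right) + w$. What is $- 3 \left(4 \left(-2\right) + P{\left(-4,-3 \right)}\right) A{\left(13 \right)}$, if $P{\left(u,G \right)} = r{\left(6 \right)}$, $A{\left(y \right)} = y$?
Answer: $741$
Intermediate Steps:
$r{\left(w \right)} = 1 - 2 w$
$P{\left(u,G \right)} = -11$ ($P{\left(u,G \right)} = 1 - 12 = -11$)
$- 3 \left(4 \left(-2\right) + P{\left(-4,-3 \right)}\right) A{\left(13 \right)} = - 3 \left(4 \left(-2\right) - 11\right) 13 = - 3 \left(-8 - 11\right) 13 = \left(-3\right) \left(-19\right) 13 = 57 \cdot 13 = 741$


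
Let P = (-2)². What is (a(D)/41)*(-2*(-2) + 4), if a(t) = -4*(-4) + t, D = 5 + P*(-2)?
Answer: 104/41 ≈ 2.5366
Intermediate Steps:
P = 4
D = -3 (D = 5 + 4*(-2) = 5 - 8 = -3)
a(t) = 16 + t
(a(D)/41)*(-2*(-2) + 4) = ((16 - 3)/41)*(-2*(-2) + 4) = ((1/41)*13)*(4 + 4) = (13/41)*8 = 104/41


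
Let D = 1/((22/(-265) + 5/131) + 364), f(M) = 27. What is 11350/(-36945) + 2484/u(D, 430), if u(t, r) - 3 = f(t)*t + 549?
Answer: 72022303370186/17180147548143 ≈ 4.1922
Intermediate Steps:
D = 34715/12634703 (D = 1/((22*(-1/265) + 5*(1/131)) + 364) = 1/((-22/265 + 5/131) + 364) = 1/(-1557/34715 + 364) = 1/(12634703/34715) = 34715/12634703 ≈ 0.0027476)
u(t, r) = 552 + 27*t (u(t, r) = 3 + (27*t + 549) = 3 + (549 + 27*t) = 552 + 27*t)
11350/(-36945) + 2484/u(D, 430) = 11350/(-36945) + 2484/(552 + 27*(34715/12634703)) = 11350*(-1/36945) + 2484/(552 + 937305/12634703) = -2270/7389 + 2484/(6975293361/12634703) = -2270/7389 + 2484*(12634703/6975293361) = -2270/7389 + 10461534084/2325097787 = 72022303370186/17180147548143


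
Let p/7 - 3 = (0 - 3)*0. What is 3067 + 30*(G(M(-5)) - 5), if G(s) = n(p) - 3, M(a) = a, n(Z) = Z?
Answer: 3457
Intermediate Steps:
p = 21 (p = 21 + 7*((0 - 3)*0) = 21 + 7*(-3*0) = 21 + 7*0 = 21 + 0 = 21)
G(s) = 18 (G(s) = 21 - 3 = 18)
3067 + 30*(G(M(-5)) - 5) = 3067 + 30*(18 - 5) = 3067 + 30*13 = 3067 + 390 = 3457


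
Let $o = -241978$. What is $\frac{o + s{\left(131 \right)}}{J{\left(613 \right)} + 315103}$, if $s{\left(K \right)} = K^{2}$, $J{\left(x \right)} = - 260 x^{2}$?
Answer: $\frac{224817}{97384837} \approx 0.0023085$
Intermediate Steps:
$\frac{o + s{\left(131 \right)}}{J{\left(613 \right)} + 315103} = \frac{-241978 + 131^{2}}{- 260 \cdot 613^{2} + 315103} = \frac{-241978 + 17161}{\left(-260\right) 375769 + 315103} = - \frac{224817}{-97699940 + 315103} = - \frac{224817}{-97384837} = \left(-224817\right) \left(- \frac{1}{97384837}\right) = \frac{224817}{97384837}$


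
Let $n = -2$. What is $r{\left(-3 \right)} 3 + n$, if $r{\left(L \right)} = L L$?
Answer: $25$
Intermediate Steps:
$r{\left(L \right)} = L^{2}$
$r{\left(-3 \right)} 3 + n = \left(-3\right)^{2} \cdot 3 - 2 = 9 \cdot 3 - 2 = 27 - 2 = 25$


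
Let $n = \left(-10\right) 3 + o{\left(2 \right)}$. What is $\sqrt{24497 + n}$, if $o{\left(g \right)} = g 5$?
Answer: $\sqrt{24477} \approx 156.45$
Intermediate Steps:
$o{\left(g \right)} = 5 g$
$n = -20$ ($n = \left(-10\right) 3 + 5 \cdot 2 = -30 + 10 = -20$)
$\sqrt{24497 + n} = \sqrt{24497 - 20} = \sqrt{24477}$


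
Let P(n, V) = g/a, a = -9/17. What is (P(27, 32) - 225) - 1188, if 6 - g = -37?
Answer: -13448/9 ≈ -1494.2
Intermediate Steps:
g = 43 (g = 6 - 1*(-37) = 6 + 37 = 43)
a = -9/17 (a = -9*1/17 = -9/17 ≈ -0.52941)
P(n, V) = -731/9 (P(n, V) = 43/(-9/17) = 43*(-17/9) = -731/9)
(P(27, 32) - 225) - 1188 = (-731/9 - 225) - 1188 = -2756/9 - 1188 = -13448/9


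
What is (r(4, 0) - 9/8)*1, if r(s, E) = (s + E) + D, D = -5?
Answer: -17/8 ≈ -2.1250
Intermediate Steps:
r(s, E) = -5 + E + s (r(s, E) = (s + E) - 5 = (E + s) - 5 = -5 + E + s)
(r(4, 0) - 9/8)*1 = ((-5 + 0 + 4) - 9/8)*1 = (-1 - 9*⅛)*1 = (-1 - 9/8)*1 = -17/8*1 = -17/8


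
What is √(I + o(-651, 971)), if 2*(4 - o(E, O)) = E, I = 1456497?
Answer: √5827306/2 ≈ 1207.0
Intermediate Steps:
o(E, O) = 4 - E/2
√(I + o(-651, 971)) = √(1456497 + (4 - ½*(-651))) = √(1456497 + (4 + 651/2)) = √(1456497 + 659/2) = √(2913653/2) = √5827306/2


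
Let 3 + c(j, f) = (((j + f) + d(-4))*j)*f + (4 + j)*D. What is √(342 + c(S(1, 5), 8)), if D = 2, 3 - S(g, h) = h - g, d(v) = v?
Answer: √321 ≈ 17.916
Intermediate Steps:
S(g, h) = 3 + g - h (S(g, h) = 3 - (h - g) = 3 + (g - h) = 3 + g - h)
c(j, f) = 5 + 2*j + f*j*(-4 + f + j) (c(j, f) = -3 + ((((j + f) - 4)*j)*f + (4 + j)*2) = -3 + ((((f + j) - 4)*j)*f + (8 + 2*j)) = -3 + (((-4 + f + j)*j)*f + (8 + 2*j)) = -3 + ((j*(-4 + f + j))*f + (8 + 2*j)) = -3 + (f*j*(-4 + f + j) + (8 + 2*j)) = -3 + (8 + 2*j + f*j*(-4 + f + j)) = 5 + 2*j + f*j*(-4 + f + j))
√(342 + c(S(1, 5), 8)) = √(342 + (5 + 2*(3 + 1 - 1*5) + 8*(3 + 1 - 1*5)² + (3 + 1 - 1*5)*8² - 4*8*(3 + 1 - 1*5))) = √(342 + (5 + 2*(3 + 1 - 5) + 8*(3 + 1 - 5)² + (3 + 1 - 5)*64 - 4*8*(3 + 1 - 5))) = √(342 + (5 + 2*(-1) + 8*(-1)² - 1*64 - 4*8*(-1))) = √(342 + (5 - 2 + 8*1 - 64 + 32)) = √(342 + (5 - 2 + 8 - 64 + 32)) = √(342 - 21) = √321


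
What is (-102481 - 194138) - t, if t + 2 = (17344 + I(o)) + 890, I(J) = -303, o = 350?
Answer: -314548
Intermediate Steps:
t = 17929 (t = -2 + ((17344 - 303) + 890) = -2 + (17041 + 890) = -2 + 17931 = 17929)
(-102481 - 194138) - t = (-102481 - 194138) - 1*17929 = -296619 - 17929 = -314548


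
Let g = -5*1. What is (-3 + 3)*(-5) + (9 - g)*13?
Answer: 182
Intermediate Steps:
g = -5
(-3 + 3)*(-5) + (9 - g)*13 = (-3 + 3)*(-5) + (9 - 1*(-5))*13 = 0*(-5) + (9 + 5)*13 = 0 + 14*13 = 0 + 182 = 182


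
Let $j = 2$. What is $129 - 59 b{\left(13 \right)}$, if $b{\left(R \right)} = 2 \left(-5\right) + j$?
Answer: $601$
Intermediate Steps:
$b{\left(R \right)} = -8$ ($b{\left(R \right)} = 2 \left(-5\right) + 2 = -10 + 2 = -8$)
$129 - 59 b{\left(13 \right)} = 129 - -472 = 129 + 472 = 601$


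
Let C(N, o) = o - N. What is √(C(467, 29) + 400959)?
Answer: √400521 ≈ 632.87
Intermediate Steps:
√(C(467, 29) + 400959) = √((29 - 1*467) + 400959) = √((29 - 467) + 400959) = √(-438 + 400959) = √400521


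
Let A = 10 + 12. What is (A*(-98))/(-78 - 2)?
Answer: 539/20 ≈ 26.950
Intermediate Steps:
A = 22
(A*(-98))/(-78 - 2) = (22*(-98))/(-78 - 2) = -2156/(-80) = -2156*(-1/80) = 539/20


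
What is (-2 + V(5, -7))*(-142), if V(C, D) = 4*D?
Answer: 4260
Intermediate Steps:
(-2 + V(5, -7))*(-142) = (-2 + 4*(-7))*(-142) = (-2 - 28)*(-142) = -30*(-142) = 4260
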